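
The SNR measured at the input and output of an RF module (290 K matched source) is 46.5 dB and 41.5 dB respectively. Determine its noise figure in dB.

NF (dB) = SNR_in(dB) − SNR_out(dB) when the source is at T₀
NF = 46.5 − 41.5 = 5.0 dB

5.0 dB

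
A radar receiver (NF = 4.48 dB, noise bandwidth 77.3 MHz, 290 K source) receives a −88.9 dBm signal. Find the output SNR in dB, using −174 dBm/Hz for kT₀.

1.7 dB

Noise floor: N = −174 + 10 log₁₀(B) + NF
10 log₁₀(7.73×10⁷) = 78.88 dB
N = −174 + 78.88 + 4.48 = −90.64 dBm
SNR = P_sig − N = −88.9 − (−90.64) = 1.74 dB → 1.7 dB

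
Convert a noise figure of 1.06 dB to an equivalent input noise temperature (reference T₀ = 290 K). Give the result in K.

F = 10^(1.06/10) = 1.27644
T_e = (F − 1)·T₀ = (1.27644 − 1) × 290 = 80.2 K

80.2 K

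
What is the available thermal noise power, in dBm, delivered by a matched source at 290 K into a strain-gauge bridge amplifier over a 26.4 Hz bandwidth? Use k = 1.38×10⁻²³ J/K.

P_n = kTB = 1.38×10⁻²³ × 290 × 2.64×10¹ = 1.06×10⁻¹⁹ W
In dBm: 10 log₁₀(1.06×10⁻¹⁹ / 10⁻³) = −159.8 dBm

−159.8 dBm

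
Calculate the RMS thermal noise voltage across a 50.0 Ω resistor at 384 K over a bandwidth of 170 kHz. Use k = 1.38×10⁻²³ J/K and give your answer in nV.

424 nV

V_n = √(4kTRB)
4kTRB = 4 × 1.38×10⁻²³ × 384 × 5.00×10¹ × 1.70×10⁵ = 1.80×10⁻¹³ V²
V_n = √(1.80×10⁻¹³) = 4.24×10⁻⁷ V = 424 nV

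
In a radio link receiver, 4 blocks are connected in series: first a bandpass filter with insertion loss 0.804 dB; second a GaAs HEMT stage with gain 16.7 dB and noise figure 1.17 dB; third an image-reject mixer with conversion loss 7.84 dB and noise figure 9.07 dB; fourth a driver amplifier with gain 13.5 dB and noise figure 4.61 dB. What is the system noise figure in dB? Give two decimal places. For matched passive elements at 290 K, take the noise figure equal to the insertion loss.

Convert to linear (a loss of L dB is a gain of −L dB): F_i = 10^(NF_i/10), G_i = 10^(G_i,dB/10)
  Stage 1: F_1 = 10^(0.804/10) = 1.203, G_1 = 10^(−0.804/10) = 0.8310
  Stage 2: F_2 = 10^(1.17/10) = 1.309, G_2 = 10^(16.7/10) = 46.77
  Stage 3: F_3 = 10^(9.07/10) = 8.072, G_3 = 10^(−7.84/10) = 0.1644
  Stage 4: F_4 = 10^(4.61/10) = 2.891, G_4 = 10^(13.5/10) = 22.39
Friis cascade:
  F = 1.203 + (1.309 − 1)/0.8310 + (8.072 − 1)/38.87 + (2.891 − 1)/6.391 = 2.053
NF = 10 log₁₀(2.053) = 3.12 dB

3.12 dB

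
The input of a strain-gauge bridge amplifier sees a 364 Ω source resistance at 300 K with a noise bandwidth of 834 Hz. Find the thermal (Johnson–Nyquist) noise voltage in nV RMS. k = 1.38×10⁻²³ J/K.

70.9 nV

V_n = √(4kTRB)
4kTRB = 4 × 1.38×10⁻²³ × 300 × 3.64×10² × 8.34×10² = 5.03×10⁻¹⁵ V²
V_n = √(5.03×10⁻¹⁵) = 7.09×10⁻⁸ V = 70.9 nV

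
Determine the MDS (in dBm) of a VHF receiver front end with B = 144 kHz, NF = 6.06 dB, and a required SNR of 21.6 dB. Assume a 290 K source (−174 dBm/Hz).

−94.8 dBm

Sensitivity = −174 + 10 log₁₀(B) + NF + SNR_min
= −174 + 51.58 + 6.06 + 21.6
= −94.76 dBm → −94.8 dBm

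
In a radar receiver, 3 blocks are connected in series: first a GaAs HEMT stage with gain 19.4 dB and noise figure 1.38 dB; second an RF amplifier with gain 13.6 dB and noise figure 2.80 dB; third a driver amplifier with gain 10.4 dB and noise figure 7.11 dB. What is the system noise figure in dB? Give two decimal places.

1.42 dB

Convert to linear (a loss of L dB is a gain of −L dB): F_i = 10^(NF_i/10), G_i = 10^(G_i,dB/10)
  Stage 1: F_1 = 10^(1.38/10) = 1.374, G_1 = 10^(19.4/10) = 87.10
  Stage 2: F_2 = 10^(2.80/10) = 1.905, G_2 = 10^(13.6/10) = 22.91
  Stage 3: F_3 = 10^(7.11/10) = 5.140, G_3 = 10^(10.4/10) = 10.96
Friis cascade:
  F = 1.374 + (1.905 − 1)/87.10 + (5.140 − 1)/1995 = 1.387
NF = 10 log₁₀(1.387) = 1.42 dB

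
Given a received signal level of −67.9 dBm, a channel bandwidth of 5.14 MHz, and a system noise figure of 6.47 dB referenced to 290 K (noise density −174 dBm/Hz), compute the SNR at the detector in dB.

32.5 dB

Noise floor: N = −174 + 10 log₁₀(B) + NF
10 log₁₀(5.14×10⁶) = 67.11 dB
N = −174 + 67.11 + 6.47 = −100.42 dBm
SNR = P_sig − N = −67.9 − (−100.42) = 32.52 dB → 32.5 dB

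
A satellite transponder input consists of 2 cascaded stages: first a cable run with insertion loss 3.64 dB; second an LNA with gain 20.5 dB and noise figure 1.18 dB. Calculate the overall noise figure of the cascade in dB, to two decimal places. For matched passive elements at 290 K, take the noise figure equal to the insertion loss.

4.82 dB

Convert to linear (a loss of L dB is a gain of −L dB): F_i = 10^(NF_i/10), G_i = 10^(G_i,dB/10)
  Stage 1: F_1 = 10^(3.64/10) = 2.312, G_1 = 10^(−3.64/10) = 0.4325
  Stage 2: F_2 = 10^(1.18/10) = 1.312, G_2 = 10^(20.5/10) = 112.2
Friis cascade:
  F = 2.312 + (1.312 − 1)/0.4325 = 3.034
NF = 10 log₁₀(3.034) = 4.82 dB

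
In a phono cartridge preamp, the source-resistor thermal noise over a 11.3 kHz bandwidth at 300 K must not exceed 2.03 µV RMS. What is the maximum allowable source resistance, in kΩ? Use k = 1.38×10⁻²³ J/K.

Johnson–Nyquist: V_n = √(4kTRB) ⇒ R = V_n² / (4kTB)
4kTB = 4 × 1.38×10⁻²³ × 300 × 1.13×10⁴ = 1.87×10⁻¹⁶
R = (2.03×10⁻⁶)² / 1.87×10⁻¹⁶ = 2.20×10⁴ Ω = 22.0 kΩ

22.0 kΩ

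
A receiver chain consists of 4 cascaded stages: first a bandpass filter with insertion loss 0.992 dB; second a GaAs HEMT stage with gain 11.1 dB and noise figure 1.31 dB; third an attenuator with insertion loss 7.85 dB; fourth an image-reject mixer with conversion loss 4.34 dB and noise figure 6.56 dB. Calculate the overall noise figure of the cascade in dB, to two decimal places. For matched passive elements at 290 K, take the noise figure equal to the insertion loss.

6.33 dB

Convert to linear (a loss of L dB is a gain of −L dB): F_i = 10^(NF_i/10), G_i = 10^(G_i,dB/10)
  Stage 1: F_1 = 10^(0.992/10) = 1.257, G_1 = 10^(−0.992/10) = 0.7958
  Stage 2: F_2 = 10^(1.31/10) = 1.352, G_2 = 10^(11.1/10) = 12.88
  Stage 3: F_3 = 10^(7.85/10) = 6.095, G_3 = 10^(−7.85/10) = 0.1641
  Stage 4: F_4 = 10^(6.56/10) = 4.529, G_4 = 10^(−4.34/10) = 0.3681
Friis cascade:
  F = 1.257 + (1.352 − 1)/0.7958 + (6.095 − 1)/10.25 + (4.529 − 1)/1.682 = 4.294
NF = 10 log₁₀(4.294) = 6.33 dB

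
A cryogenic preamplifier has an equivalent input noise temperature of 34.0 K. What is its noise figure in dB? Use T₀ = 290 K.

F = 1 + T_e/T₀ = 1 + 34.0/290 = 1.11724
NF = 10 log₁₀(1.11724) = 0.481 dB

0.481 dB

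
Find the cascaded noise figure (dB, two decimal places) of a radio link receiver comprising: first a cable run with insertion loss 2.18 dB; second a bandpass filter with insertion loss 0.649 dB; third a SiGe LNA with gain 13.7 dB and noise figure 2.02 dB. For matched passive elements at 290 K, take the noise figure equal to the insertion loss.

4.85 dB

Convert to linear (a loss of L dB is a gain of −L dB): F_i = 10^(NF_i/10), G_i = 10^(G_i,dB/10)
  Stage 1: F_1 = 10^(2.18/10) = 1.652, G_1 = 10^(−2.18/10) = 0.6053
  Stage 2: F_2 = 10^(0.649/10) = 1.161, G_2 = 10^(−0.649/10) = 0.8612
  Stage 3: F_3 = 10^(2.02/10) = 1.592, G_3 = 10^(13.7/10) = 23.44
Friis cascade:
  F = 1.652 + (1.161 − 1)/0.6053 + (1.592 − 1)/0.5213 = 3.054
NF = 10 log₁₀(3.054) = 4.85 dB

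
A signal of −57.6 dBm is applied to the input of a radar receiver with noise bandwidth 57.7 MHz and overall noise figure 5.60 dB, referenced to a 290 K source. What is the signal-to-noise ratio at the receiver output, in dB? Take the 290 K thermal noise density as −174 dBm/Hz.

33.2 dB

Noise floor: N = −174 + 10 log₁₀(B) + NF
10 log₁₀(5.77×10⁷) = 77.61 dB
N = −174 + 77.61 + 5.60 = −90.79 dBm
SNR = P_sig − N = −57.6 − (−90.79) = 33.19 dB → 33.2 dB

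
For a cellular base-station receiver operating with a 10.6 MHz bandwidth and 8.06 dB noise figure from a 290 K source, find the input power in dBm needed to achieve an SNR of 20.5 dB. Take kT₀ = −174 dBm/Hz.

Sensitivity = −174 + 10 log₁₀(B) + NF + SNR_min
= −174 + 70.25 + 8.06 + 20.5
= −75.19 dBm → −75.2 dBm

−75.2 dBm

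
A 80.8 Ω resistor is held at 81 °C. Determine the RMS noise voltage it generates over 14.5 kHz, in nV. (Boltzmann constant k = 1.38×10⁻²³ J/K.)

T = 81 °C + 273.15 = 354.15 K
V_n = √(4kTRB)
4kTRB = 4 × 1.38×10⁻²³ × 354.15 × 8.08×10¹ × 1.45×10⁴ = 2.29×10⁻¹⁴ V²
V_n = √(2.29×10⁻¹⁴) = 1.51×10⁻⁷ V = 151 nV

151 nV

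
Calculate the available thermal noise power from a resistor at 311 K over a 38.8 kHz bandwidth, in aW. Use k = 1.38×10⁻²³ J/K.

167 aW

P_n = kTB = 1.38×10⁻²³ × 311 × 3.88×10⁴ = 1.67×10⁻¹⁶ W = 167 aW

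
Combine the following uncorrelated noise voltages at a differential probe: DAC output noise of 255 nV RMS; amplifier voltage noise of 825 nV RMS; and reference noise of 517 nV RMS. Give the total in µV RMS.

Uncorrelated sources add in power (mean-square): V_tot = √(ΣV_i²)
V_tot = √[(2.55×10⁻⁷)² + (8.25×10⁻⁷)² + (5.17×10⁻⁷)²] = 1.01×10⁻⁶ V = 1.01 µV

1.01 µV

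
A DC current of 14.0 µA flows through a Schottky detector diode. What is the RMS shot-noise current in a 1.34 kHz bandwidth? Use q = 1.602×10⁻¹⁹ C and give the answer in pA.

77.5 pA

I_n = √(2qI·B)
2qI·B = 2 × 1.602×10⁻¹⁹ × 1.40×10⁻⁵ × 1.34×10³ = 6.01×10⁻²¹ A²
I_n = √(6.01×10⁻²¹) = 7.75×10⁻¹¹ A = 77.5 pA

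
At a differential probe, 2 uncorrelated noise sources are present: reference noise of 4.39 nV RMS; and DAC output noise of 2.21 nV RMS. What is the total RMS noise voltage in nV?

Uncorrelated sources add in power (mean-square): V_tot = √(ΣV_i²)
V_tot = √[(4.39×10⁻⁹)² + (2.21×10⁻⁹)²] = 4.91×10⁻⁹ V = 4.91 nV

4.91 nV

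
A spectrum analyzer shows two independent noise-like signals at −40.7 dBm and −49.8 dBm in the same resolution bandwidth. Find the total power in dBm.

−40.2 dBm

Convert to linear, add, convert back:
P₁ = 8.51×10⁻⁸ W, P₂ = 1.05×10⁻⁸ W
P_tot = 9.56×10⁻⁸ W → 10 log₁₀(P_tot / 10⁻³) = −40.2 dBm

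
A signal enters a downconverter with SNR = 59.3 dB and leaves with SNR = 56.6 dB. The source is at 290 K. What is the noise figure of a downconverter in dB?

2.7 dB

NF (dB) = SNR_in(dB) − SNR_out(dB) when the source is at T₀
NF = 59.3 − 56.6 = 2.7 dB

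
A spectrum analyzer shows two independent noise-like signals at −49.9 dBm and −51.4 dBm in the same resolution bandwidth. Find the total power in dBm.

−47.6 dBm

Convert to linear, add, convert back:
P₁ = 1.02×10⁻⁸ W, P₂ = 7.24×10⁻⁹ W
P_tot = 1.75×10⁻⁸ W → 10 log₁₀(P_tot / 10⁻³) = −47.6 dBm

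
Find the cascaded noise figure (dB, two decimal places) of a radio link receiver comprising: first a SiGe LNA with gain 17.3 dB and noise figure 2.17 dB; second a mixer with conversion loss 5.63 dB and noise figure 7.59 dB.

Convert to linear (a loss of L dB is a gain of −L dB): F_i = 10^(NF_i/10), G_i = 10^(G_i,dB/10)
  Stage 1: F_1 = 10^(2.17/10) = 1.648, G_1 = 10^(17.3/10) = 53.70
  Stage 2: F_2 = 10^(7.59/10) = 5.741, G_2 = 10^(−5.63/10) = 0.2735
Friis cascade:
  F = 1.648 + (5.741 − 1)/53.70 = 1.736
NF = 10 log₁₀(1.736) = 2.40 dB

2.40 dB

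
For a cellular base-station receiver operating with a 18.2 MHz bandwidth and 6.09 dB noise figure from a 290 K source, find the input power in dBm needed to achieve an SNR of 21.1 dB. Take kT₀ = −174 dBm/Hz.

Sensitivity = −174 + 10 log₁₀(B) + NF + SNR_min
= −174 + 72.6 + 6.09 + 21.1
= −74.21 dBm → −74.2 dBm

−74.2 dBm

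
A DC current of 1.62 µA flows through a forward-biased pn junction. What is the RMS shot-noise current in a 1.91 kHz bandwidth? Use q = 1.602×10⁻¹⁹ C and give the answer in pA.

I_n = √(2qI·B)
2qI·B = 2 × 1.602×10⁻¹⁹ × 1.62×10⁻⁶ × 1.91×10³ = 9.91×10⁻²² A²
I_n = √(9.91×10⁻²²) = 3.15×10⁻¹¹ A = 31.5 pA

31.5 pA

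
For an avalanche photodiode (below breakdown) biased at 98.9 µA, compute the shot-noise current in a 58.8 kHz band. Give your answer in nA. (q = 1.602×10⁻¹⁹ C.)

1.37 nA

I_n = √(2qI·B)
2qI·B = 2 × 1.602×10⁻¹⁹ × 9.89×10⁻⁵ × 5.88×10⁴ = 1.86×10⁻¹⁸ A²
I_n = √(1.86×10⁻¹⁸) = 1.37×10⁻⁹ A = 1.37 nA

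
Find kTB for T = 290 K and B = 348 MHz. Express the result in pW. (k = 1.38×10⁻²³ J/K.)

P_n = kTB = 1.38×10⁻²³ × 290 × 3.48×10⁸ = 1.39×10⁻¹² W = 1.39 pW

1.39 pW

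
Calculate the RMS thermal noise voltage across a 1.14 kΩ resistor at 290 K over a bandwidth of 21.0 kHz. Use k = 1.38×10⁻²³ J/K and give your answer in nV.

619 nV

V_n = √(4kTRB)
4kTRB = 4 × 1.38×10⁻²³ × 290 × 1.14×10³ × 2.10×10⁴ = 3.83×10⁻¹³ V²
V_n = √(3.83×10⁻¹³) = 6.19×10⁻⁷ V = 619 nV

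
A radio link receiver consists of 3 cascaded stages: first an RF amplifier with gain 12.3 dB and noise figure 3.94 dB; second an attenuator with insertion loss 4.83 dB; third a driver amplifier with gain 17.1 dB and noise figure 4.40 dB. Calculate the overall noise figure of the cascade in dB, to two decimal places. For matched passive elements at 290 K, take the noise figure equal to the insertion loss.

4.64 dB

Convert to linear (a loss of L dB is a gain of −L dB): F_i = 10^(NF_i/10), G_i = 10^(G_i,dB/10)
  Stage 1: F_1 = 10^(3.94/10) = 2.477, G_1 = 10^(12.3/10) = 16.98
  Stage 2: F_2 = 10^(4.83/10) = 3.041, G_2 = 10^(−4.83/10) = 0.3289
  Stage 3: F_3 = 10^(4.40/10) = 2.754, G_3 = 10^(17.1/10) = 51.29
Friis cascade:
  F = 2.477 + (3.041 − 1)/16.98 + (2.754 − 1)/5.585 = 2.912
NF = 10 log₁₀(2.912) = 4.64 dB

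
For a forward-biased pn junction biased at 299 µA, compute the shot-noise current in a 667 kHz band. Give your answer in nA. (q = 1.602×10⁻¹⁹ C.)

7.99 nA

I_n = √(2qI·B)
2qI·B = 2 × 1.602×10⁻¹⁹ × 2.99×10⁻⁴ × 6.67×10⁵ = 6.39×10⁻¹⁷ A²
I_n = √(6.39×10⁻¹⁷) = 7.99×10⁻⁹ A = 7.99 nA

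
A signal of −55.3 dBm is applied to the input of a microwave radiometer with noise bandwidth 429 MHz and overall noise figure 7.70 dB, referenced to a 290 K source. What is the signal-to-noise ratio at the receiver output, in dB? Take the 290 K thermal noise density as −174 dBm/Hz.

24.7 dB

Noise floor: N = −174 + 10 log₁₀(B) + NF
10 log₁₀(4.29×10⁸) = 86.32 dB
N = −174 + 86.32 + 7.70 = −79.98 dBm
SNR = P_sig − N = −55.3 − (−79.98) = 24.68 dB → 24.7 dB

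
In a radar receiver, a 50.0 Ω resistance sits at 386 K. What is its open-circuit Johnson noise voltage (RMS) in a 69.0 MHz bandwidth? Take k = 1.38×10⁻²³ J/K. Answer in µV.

V_n = √(4kTRB)
4kTRB = 4 × 1.38×10⁻²³ × 386 × 5.00×10¹ × 6.90×10⁷ = 7.35×10⁻¹¹ V²
V_n = √(7.35×10⁻¹¹) = 8.57×10⁻⁶ V = 8.57 µV

8.57 µV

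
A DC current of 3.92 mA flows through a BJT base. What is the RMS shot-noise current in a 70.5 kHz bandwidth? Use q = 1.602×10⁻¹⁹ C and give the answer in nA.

9.41 nA

I_n = √(2qI·B)
2qI·B = 2 × 1.602×10⁻¹⁹ × 3.92×10⁻³ × 7.05×10⁴ = 8.85×10⁻¹⁷ A²
I_n = √(8.85×10⁻¹⁷) = 9.41×10⁻⁹ A = 9.41 nA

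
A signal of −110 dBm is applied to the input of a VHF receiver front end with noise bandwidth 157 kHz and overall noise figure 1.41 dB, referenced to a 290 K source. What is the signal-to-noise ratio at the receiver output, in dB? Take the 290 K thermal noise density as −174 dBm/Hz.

Noise floor: N = −174 + 10 log₁₀(B) + NF
10 log₁₀(1.57×10⁵) = 51.96 dB
N = −174 + 51.96 + 1.41 = −120.63 dBm
SNR = P_sig − N = −110 − (−120.63) = 10.63 dB → 10.6 dB

10.6 dB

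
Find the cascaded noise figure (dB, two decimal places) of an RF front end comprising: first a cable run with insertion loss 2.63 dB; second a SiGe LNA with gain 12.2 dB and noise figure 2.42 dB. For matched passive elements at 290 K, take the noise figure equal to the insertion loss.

Convert to linear (a loss of L dB is a gain of −L dB): F_i = 10^(NF_i/10), G_i = 10^(G_i,dB/10)
  Stage 1: F_1 = 10^(2.63/10) = 1.832, G_1 = 10^(−2.63/10) = 0.5458
  Stage 2: F_2 = 10^(2.42/10) = 1.746, G_2 = 10^(12.2/10) = 16.60
Friis cascade:
  F = 1.832 + (1.746 − 1)/0.5458 = 3.199
NF = 10 log₁₀(3.199) = 5.05 dB

5.05 dB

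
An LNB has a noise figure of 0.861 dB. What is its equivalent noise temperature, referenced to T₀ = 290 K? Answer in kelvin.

63.6 K

F = 10^(0.861/10) = 1.21927
T_e = (F − 1)·T₀ = (1.21927 − 1) × 290 = 63.6 K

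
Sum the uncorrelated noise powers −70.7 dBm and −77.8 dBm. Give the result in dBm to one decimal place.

Convert to linear, add, convert back:
P₁ = 8.51×10⁻¹¹ W, P₂ = 1.66×10⁻¹¹ W
P_tot = 1.02×10⁻¹⁰ W → 10 log₁₀(P_tot / 10⁻³) = −69.9 dBm

−69.9 dBm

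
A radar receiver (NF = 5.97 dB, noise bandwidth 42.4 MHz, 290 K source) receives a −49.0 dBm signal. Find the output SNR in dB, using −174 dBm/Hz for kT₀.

42.8 dB

Noise floor: N = −174 + 10 log₁₀(B) + NF
10 log₁₀(4.24×10⁷) = 76.27 dB
N = −174 + 76.27 + 5.97 = −91.76 dBm
SNR = P_sig − N = −49.0 − (−91.76) = 42.76 dB → 42.8 dB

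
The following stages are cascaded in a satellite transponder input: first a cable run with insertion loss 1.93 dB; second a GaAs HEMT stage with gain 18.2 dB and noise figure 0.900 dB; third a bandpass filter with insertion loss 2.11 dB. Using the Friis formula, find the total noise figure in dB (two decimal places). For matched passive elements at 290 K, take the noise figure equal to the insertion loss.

Convert to linear (a loss of L dB is a gain of −L dB): F_i = 10^(NF_i/10), G_i = 10^(G_i,dB/10)
  Stage 1: F_1 = 10^(1.93/10) = 1.560, G_1 = 10^(−1.93/10) = 0.6412
  Stage 2: F_2 = 10^(0.900/10) = 1.230, G_2 = 10^(18.2/10) = 66.07
  Stage 3: F_3 = 10^(2.11/10) = 1.626, G_3 = 10^(−2.11/10) = 0.6152
Friis cascade:
  F = 1.560 + (1.230 − 1)/0.6412 + (1.626 − 1)/42.36 = 1.933
NF = 10 log₁₀(1.933) = 2.86 dB

2.86 dB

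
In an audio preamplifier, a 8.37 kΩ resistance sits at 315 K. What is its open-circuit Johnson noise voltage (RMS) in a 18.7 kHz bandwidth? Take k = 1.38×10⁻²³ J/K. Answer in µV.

1.65 µV

V_n = √(4kTRB)
4kTRB = 4 × 1.38×10⁻²³ × 315 × 8.37×10³ × 1.87×10⁴ = 2.72×10⁻¹² V²
V_n = √(2.72×10⁻¹²) = 1.65×10⁻⁶ V = 1.65 µV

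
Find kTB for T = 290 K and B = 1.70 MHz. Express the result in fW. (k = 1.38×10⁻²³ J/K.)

P_n = kTB = 1.38×10⁻²³ × 290 × 1.70×10⁶ = 6.80×10⁻¹⁵ W = 6.80 fW

6.80 fW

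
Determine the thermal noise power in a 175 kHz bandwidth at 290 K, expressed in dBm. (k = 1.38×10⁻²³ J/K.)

−121.5 dBm

P_n = kTB = 1.38×10⁻²³ × 290 × 1.75×10⁵ = 7.00×10⁻¹⁶ W
In dBm: 10 log₁₀(7.00×10⁻¹⁶ / 10⁻³) = −121.5 dBm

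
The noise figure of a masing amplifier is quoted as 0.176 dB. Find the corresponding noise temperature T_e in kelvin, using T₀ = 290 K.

12.0 K

F = 10^(0.176/10) = 1.04136
T_e = (F − 1)·T₀ = (1.04136 − 1) × 290 = 12.0 K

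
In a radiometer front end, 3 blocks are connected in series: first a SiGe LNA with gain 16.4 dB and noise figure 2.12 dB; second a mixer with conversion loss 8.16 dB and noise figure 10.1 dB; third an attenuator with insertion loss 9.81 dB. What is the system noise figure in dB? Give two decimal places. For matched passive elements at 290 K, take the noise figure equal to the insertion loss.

4.95 dB

Convert to linear (a loss of L dB is a gain of −L dB): F_i = 10^(NF_i/10), G_i = 10^(G_i,dB/10)
  Stage 1: F_1 = 10^(2.12/10) = 1.629, G_1 = 10^(16.4/10) = 43.65
  Stage 2: F_2 = 10^(10.1/10) = 10.23, G_2 = 10^(−8.16/10) = 0.1528
  Stage 3: F_3 = 10^(9.81/10) = 9.572, G_3 = 10^(−9.81/10) = 0.1045
Friis cascade:
  F = 1.629 + (10.23 − 1)/43.65 + (9.572 − 1)/6.668 = 3.126
NF = 10 log₁₀(3.126) = 4.95 dB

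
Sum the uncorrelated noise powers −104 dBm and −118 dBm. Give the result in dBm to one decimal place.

Convert to linear, add, convert back:
P₁ = 3.98×10⁻¹⁴ W, P₂ = 1.58×10⁻¹⁵ W
P_tot = 4.14×10⁻¹⁴ W → 10 log₁₀(P_tot / 10⁻³) = −103.8 dBm

−103.8 dBm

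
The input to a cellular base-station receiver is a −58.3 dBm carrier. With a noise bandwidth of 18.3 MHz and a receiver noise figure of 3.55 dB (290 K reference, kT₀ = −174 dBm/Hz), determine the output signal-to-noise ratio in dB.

39.5 dB

Noise floor: N = −174 + 10 log₁₀(B) + NF
10 log₁₀(1.83×10⁷) = 72.62 dB
N = −174 + 72.62 + 3.55 = −97.83 dBm
SNR = P_sig − N = −58.3 − (−97.83) = 39.53 dB → 39.5 dB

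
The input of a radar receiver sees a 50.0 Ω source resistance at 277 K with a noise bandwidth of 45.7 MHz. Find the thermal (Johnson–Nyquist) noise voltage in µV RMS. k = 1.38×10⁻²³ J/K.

V_n = √(4kTRB)
4kTRB = 4 × 1.38×10⁻²³ × 277 × 5.00×10¹ × 4.57×10⁷ = 3.49×10⁻¹¹ V²
V_n = √(3.49×10⁻¹¹) = 5.91×10⁻⁶ V = 5.91 µV

5.91 µV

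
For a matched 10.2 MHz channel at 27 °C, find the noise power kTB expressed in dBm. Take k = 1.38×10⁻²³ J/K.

T = 27 °C + 273.15 = 300.15 K
P_n = kTB = 1.38×10⁻²³ × 300.15 × 1.02×10⁷ = 4.22×10⁻¹⁴ W
In dBm: 10 log₁₀(4.22×10⁻¹⁴ / 10⁻³) = −103.7 dBm

−103.7 dBm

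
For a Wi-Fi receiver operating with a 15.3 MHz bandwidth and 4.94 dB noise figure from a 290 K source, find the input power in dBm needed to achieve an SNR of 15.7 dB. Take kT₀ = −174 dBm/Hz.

Sensitivity = −174 + 10 log₁₀(B) + NF + SNR_min
= −174 + 71.85 + 4.94 + 15.7
= −81.51 dBm → −81.5 dBm

−81.5 dBm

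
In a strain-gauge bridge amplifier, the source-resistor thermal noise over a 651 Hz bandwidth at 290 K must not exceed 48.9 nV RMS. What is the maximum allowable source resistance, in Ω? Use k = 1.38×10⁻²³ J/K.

Johnson–Nyquist: V_n = √(4kTRB) ⇒ R = V_n² / (4kTB)
4kTB = 4 × 1.38×10⁻²³ × 290 × 6.51×10² = 1.04×10⁻¹⁷
R = (4.89×10⁻⁸)² / 1.04×10⁻¹⁷ = 2.29×10² Ω = 229 Ω

229 Ω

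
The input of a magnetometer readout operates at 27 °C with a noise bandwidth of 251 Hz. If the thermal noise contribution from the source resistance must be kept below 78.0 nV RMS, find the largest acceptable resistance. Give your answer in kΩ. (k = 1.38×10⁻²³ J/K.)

1.46 kΩ

T = 27 °C + 273.15 = 300.15 K
Johnson–Nyquist: V_n = √(4kTRB) ⇒ R = V_n² / (4kTB)
4kTB = 4 × 1.38×10⁻²³ × 300.15 × 2.51×10² = 4.16×10⁻¹⁸
R = (7.80×10⁻⁸)² / 4.16×10⁻¹⁸ = 1.46×10³ Ω = 1.46 kΩ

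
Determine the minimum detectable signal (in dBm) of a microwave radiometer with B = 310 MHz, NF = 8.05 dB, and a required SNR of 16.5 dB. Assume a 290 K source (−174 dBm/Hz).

Sensitivity = −174 + 10 log₁₀(B) + NF + SNR_min
= −174 + 84.91 + 8.05 + 16.5
= −64.54 dBm → −64.5 dBm

−64.5 dBm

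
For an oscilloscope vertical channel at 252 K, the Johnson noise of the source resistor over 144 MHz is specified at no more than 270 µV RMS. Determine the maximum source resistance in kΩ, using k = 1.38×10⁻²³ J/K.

36.4 kΩ

Johnson–Nyquist: V_n = √(4kTRB) ⇒ R = V_n² / (4kTB)
4kTB = 4 × 1.38×10⁻²³ × 252 × 1.44×10⁸ = 2.00×10⁻¹²
R = (2.70×10⁻⁴)² / 2.00×10⁻¹² = 3.64×10⁴ Ω = 36.4 kΩ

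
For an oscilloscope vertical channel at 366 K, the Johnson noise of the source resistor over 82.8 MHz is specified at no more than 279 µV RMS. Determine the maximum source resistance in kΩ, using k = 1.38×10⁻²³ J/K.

46.5 kΩ

Johnson–Nyquist: V_n = √(4kTRB) ⇒ R = V_n² / (4kTB)
4kTB = 4 × 1.38×10⁻²³ × 366 × 8.28×10⁷ = 1.67×10⁻¹²
R = (2.79×10⁻⁴)² / 1.67×10⁻¹² = 4.65×10⁴ Ω = 46.5 kΩ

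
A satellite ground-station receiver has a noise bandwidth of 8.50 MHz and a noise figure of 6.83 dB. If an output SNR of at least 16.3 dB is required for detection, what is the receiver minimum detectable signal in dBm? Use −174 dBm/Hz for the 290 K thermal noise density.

−81.6 dBm

Sensitivity = −174 + 10 log₁₀(B) + NF + SNR_min
= −174 + 69.29 + 6.83 + 16.3
= −81.58 dBm → −81.6 dBm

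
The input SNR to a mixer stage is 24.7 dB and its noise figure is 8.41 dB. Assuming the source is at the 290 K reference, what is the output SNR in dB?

By definition F = SNR_in/SNR_out, so in dB: SNR_out = SNR_in − NF
SNR_out = 24.7 − 8.41 = 16.29 dB

16.29 dB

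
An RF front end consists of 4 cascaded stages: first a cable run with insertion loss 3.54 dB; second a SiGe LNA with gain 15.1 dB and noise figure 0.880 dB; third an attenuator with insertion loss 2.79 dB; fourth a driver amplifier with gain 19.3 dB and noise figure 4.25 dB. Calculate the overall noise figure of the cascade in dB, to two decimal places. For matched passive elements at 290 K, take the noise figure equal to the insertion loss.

4.84 dB

Convert to linear (a loss of L dB is a gain of −L dB): F_i = 10^(NF_i/10), G_i = 10^(G_i,dB/10)
  Stage 1: F_1 = 10^(3.54/10) = 2.259, G_1 = 10^(−3.54/10) = 0.4426
  Stage 2: F_2 = 10^(0.880/10) = 1.225, G_2 = 10^(15.1/10) = 32.36
  Stage 3: F_3 = 10^(2.79/10) = 1.901, G_3 = 10^(−2.79/10) = 0.5260
  Stage 4: F_4 = 10^(4.25/10) = 2.661, G_4 = 10^(19.3/10) = 85.11
Friis cascade:
  F = 2.259 + (1.225 − 1)/0.4426 + (1.901 − 1)/14.32 + (2.661 − 1)/7.534 = 3.050
NF = 10 log₁₀(3.050) = 4.84 dB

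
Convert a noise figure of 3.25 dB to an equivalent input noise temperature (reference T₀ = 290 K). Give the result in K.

323 K

F = 10^(3.25/10) = 2.11349
T_e = (F − 1)·T₀ = (2.11349 − 1) × 290 = 323 K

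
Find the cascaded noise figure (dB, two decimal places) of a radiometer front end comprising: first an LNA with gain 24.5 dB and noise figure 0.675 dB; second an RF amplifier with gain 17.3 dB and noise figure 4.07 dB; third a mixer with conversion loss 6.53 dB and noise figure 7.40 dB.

Convert to linear (a loss of L dB is a gain of −L dB): F_i = 10^(NF_i/10), G_i = 10^(G_i,dB/10)
  Stage 1: F_1 = 10^(0.675/10) = 1.168, G_1 = 10^(24.5/10) = 281.8
  Stage 2: F_2 = 10^(4.07/10) = 2.553, G_2 = 10^(17.3/10) = 53.70
  Stage 3: F_3 = 10^(7.40/10) = 5.495, G_3 = 10^(−6.53/10) = 0.2223
Friis cascade:
  F = 1.168 + (2.553 − 1)/281.8 + (5.495 − 1)/1.514×10⁴ = 1.174
NF = 10 log₁₀(1.174) = 0.70 dB

0.70 dB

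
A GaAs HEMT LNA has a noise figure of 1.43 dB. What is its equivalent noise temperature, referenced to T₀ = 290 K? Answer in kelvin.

113 K

F = 10^(1.43/10) = 1.38995
T_e = (F − 1)·T₀ = (1.38995 − 1) × 290 = 113 K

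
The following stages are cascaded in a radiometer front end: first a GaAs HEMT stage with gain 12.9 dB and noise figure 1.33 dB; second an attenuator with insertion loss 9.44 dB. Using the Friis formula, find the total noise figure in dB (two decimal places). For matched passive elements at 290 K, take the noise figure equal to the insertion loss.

2.45 dB

Convert to linear (a loss of L dB is a gain of −L dB): F_i = 10^(NF_i/10), G_i = 10^(G_i,dB/10)
  Stage 1: F_1 = 10^(1.33/10) = 1.358, G_1 = 10^(12.9/10) = 19.50
  Stage 2: F_2 = 10^(9.44/10) = 8.790, G_2 = 10^(−9.44/10) = 0.1138
Friis cascade:
  F = 1.358 + (8.790 − 1)/19.50 = 1.758
NF = 10 log₁₀(1.758) = 2.45 dB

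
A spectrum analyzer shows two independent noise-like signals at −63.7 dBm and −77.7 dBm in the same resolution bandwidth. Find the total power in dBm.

Convert to linear, add, convert back:
P₁ = 4.27×10⁻¹⁰ W, P₂ = 1.70×10⁻¹¹ W
P_tot = 4.44×10⁻¹⁰ W → 10 log₁₀(P_tot / 10⁻³) = −63.5 dBm

−63.5 dBm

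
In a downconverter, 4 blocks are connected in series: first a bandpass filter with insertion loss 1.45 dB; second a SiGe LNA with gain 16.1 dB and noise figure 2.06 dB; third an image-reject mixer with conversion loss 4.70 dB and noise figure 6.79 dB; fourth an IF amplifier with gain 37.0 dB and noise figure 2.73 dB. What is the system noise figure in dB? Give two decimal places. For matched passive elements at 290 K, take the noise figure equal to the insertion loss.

3.91 dB

Convert to linear (a loss of L dB is a gain of −L dB): F_i = 10^(NF_i/10), G_i = 10^(G_i,dB/10)
  Stage 1: F_1 = 10^(1.45/10) = 1.396, G_1 = 10^(−1.45/10) = 0.7161
  Stage 2: F_2 = 10^(2.06/10) = 1.607, G_2 = 10^(16.1/10) = 40.74
  Stage 3: F_3 = 10^(6.79/10) = 4.775, G_3 = 10^(−4.70/10) = 0.3388
  Stage 4: F_4 = 10^(2.73/10) = 1.875, G_4 = 10^(37.0/10) = 5012
Friis cascade:
  F = 1.396 + (1.607 − 1)/0.7161 + (4.775 − 1)/29.17 + (1.875 − 1)/9.886 = 2.462
NF = 10 log₁₀(2.462) = 3.91 dB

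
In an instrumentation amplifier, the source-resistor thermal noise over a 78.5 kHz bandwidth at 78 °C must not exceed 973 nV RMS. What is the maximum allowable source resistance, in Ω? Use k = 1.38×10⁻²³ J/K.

622 Ω

T = 78 °C + 273.15 = 351.15 K
Johnson–Nyquist: V_n = √(4kTRB) ⇒ R = V_n² / (4kTB)
4kTB = 4 × 1.38×10⁻²³ × 351.15 × 7.85×10⁴ = 1.52×10⁻¹⁵
R = (9.73×10⁻⁷)² / 1.52×10⁻¹⁵ = 6.22×10² Ω = 622 Ω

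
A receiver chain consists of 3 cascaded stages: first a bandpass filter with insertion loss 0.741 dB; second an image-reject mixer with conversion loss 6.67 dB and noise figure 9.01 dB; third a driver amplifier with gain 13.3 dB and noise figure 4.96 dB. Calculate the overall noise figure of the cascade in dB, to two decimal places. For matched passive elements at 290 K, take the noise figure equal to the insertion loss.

Convert to linear (a loss of L dB is a gain of −L dB): F_i = 10^(NF_i/10), G_i = 10^(G_i,dB/10)
  Stage 1: F_1 = 10^(0.741/10) = 1.186, G_1 = 10^(−0.741/10) = 0.8431
  Stage 2: F_2 = 10^(9.01/10) = 7.962, G_2 = 10^(−6.67/10) = 0.2153
  Stage 3: F_3 = 10^(4.96/10) = 3.133, G_3 = 10^(13.3/10) = 21.38
Friis cascade:
  F = 1.186 + (7.962 − 1)/0.8431 + (3.133 − 1)/0.1815 = 21.20
NF = 10 log₁₀(21.20) = 13.26 dB

13.26 dB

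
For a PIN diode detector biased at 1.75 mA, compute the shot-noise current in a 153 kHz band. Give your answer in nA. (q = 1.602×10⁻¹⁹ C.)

I_n = √(2qI·B)
2qI·B = 2 × 1.602×10⁻¹⁹ × 1.75×10⁻³ × 1.53×10⁵ = 8.58×10⁻¹⁷ A²
I_n = √(8.58×10⁻¹⁷) = 9.26×10⁻⁹ A = 9.26 nA

9.26 nA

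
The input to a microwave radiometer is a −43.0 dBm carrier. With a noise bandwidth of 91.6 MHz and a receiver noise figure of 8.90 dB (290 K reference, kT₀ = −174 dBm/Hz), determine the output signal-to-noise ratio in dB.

42.5 dB

Noise floor: N = −174 + 10 log₁₀(B) + NF
10 log₁₀(9.16×10⁷) = 79.62 dB
N = −174 + 79.62 + 8.90 = −85.48 dBm
SNR = P_sig − N = −43.0 − (−85.48) = 42.48 dB → 42.5 dB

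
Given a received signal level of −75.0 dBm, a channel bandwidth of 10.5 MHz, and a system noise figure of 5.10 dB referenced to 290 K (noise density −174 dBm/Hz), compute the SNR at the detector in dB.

23.7 dB

Noise floor: N = −174 + 10 log₁₀(B) + NF
10 log₁₀(1.05×10⁷) = 70.21 dB
N = −174 + 70.21 + 5.10 = −98.69 dBm
SNR = P_sig − N = −75.0 − (−98.69) = 23.69 dB → 23.7 dB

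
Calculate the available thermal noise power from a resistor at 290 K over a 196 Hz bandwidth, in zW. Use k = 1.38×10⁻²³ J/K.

784 zW

P_n = kTB = 1.38×10⁻²³ × 290 × 1.96×10² = 7.84×10⁻¹⁹ W = 784 zW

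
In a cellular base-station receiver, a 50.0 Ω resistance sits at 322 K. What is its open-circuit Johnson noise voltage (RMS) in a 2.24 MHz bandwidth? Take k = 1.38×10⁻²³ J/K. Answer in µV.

V_n = √(4kTRB)
4kTRB = 4 × 1.38×10⁻²³ × 322 × 5.00×10¹ × 2.24×10⁶ = 1.99×10⁻¹² V²
V_n = √(1.99×10⁻¹²) = 1.41×10⁻⁶ V = 1.41 µV

1.41 µV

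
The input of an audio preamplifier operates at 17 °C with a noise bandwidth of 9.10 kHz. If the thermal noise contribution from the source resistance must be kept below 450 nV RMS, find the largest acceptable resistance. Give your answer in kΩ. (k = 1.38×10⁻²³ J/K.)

T = 17 °C + 273.15 = 290.15 K
Johnson–Nyquist: V_n = √(4kTRB) ⇒ R = V_n² / (4kTB)
4kTB = 4 × 1.38×10⁻²³ × 290.15 × 9.10×10³ = 1.46×10⁻¹⁶
R = (4.50×10⁻⁷)² / 1.46×10⁻¹⁶ = 1.39×10³ Ω = 1.39 kΩ

1.39 kΩ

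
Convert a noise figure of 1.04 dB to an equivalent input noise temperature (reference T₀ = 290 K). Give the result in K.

F = 10^(1.04/10) = 1.27057
T_e = (F − 1)·T₀ = (1.27057 − 1) × 290 = 78.5 K

78.5 K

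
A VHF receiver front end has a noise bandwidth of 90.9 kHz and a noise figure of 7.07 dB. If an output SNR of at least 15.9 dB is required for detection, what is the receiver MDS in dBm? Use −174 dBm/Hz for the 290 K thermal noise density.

−101.4 dBm

Sensitivity = −174 + 10 log₁₀(B) + NF + SNR_min
= −174 + 49.59 + 7.07 + 15.9
= −101.44 dBm → −101.4 dBm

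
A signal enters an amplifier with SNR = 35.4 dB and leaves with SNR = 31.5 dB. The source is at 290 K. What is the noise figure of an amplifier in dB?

3.9 dB

NF (dB) = SNR_in(dB) − SNR_out(dB) when the source is at T₀
NF = 35.4 − 31.5 = 3.9 dB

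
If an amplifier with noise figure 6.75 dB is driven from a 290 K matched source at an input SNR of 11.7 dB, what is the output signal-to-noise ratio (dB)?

By definition F = SNR_in/SNR_out, so in dB: SNR_out = SNR_in − NF
SNR_out = 11.7 − 6.75 = 4.95 dB

4.95 dB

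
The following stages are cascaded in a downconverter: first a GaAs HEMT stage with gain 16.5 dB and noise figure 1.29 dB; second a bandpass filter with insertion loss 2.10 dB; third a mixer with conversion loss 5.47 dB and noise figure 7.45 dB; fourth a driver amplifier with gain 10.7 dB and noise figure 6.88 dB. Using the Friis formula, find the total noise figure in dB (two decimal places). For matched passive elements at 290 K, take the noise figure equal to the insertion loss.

Convert to linear (a loss of L dB is a gain of −L dB): F_i = 10^(NF_i/10), G_i = 10^(G_i,dB/10)
  Stage 1: F_1 = 10^(1.29/10) = 1.346, G_1 = 10^(16.5/10) = 44.67
  Stage 2: F_2 = 10^(2.10/10) = 1.622, G_2 = 10^(−2.10/10) = 0.6166
  Stage 3: F_3 = 10^(7.45/10) = 5.559, G_3 = 10^(−5.47/10) = 0.2838
  Stage 4: F_4 = 10^(6.88/10) = 4.875, G_4 = 10^(10.7/10) = 11.75
Friis cascade:
  F = 1.346 + (1.622 − 1)/44.67 + (5.559 − 1)/27.54 + (4.875 − 1)/7.816 = 2.021
NF = 10 log₁₀(2.021) = 3.06 dB

3.06 dB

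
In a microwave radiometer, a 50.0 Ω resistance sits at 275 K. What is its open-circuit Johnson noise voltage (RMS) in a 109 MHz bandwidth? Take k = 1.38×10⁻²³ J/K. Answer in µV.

V_n = √(4kTRB)
4kTRB = 4 × 1.38×10⁻²³ × 275 × 5.00×10¹ × 1.09×10⁸ = 8.27×10⁻¹¹ V²
V_n = √(8.27×10⁻¹¹) = 9.10×10⁻⁶ V = 9.10 µV

9.10 µV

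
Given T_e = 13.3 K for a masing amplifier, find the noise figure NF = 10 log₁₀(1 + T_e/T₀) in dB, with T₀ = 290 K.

0.195 dB

F = 1 + T_e/T₀ = 1 + 13.3/290 = 1.04586
NF = 10 log₁₀(1.04586) = 0.195 dB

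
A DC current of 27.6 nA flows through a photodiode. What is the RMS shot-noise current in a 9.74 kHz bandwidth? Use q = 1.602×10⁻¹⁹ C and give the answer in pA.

I_n = √(2qI·B)
2qI·B = 2 × 1.602×10⁻¹⁹ × 2.76×10⁻⁸ × 9.74×10³ = 8.61×10⁻²³ A²
I_n = √(8.61×10⁻²³) = 9.28×10⁻¹² A = 9.28 pA

9.28 pA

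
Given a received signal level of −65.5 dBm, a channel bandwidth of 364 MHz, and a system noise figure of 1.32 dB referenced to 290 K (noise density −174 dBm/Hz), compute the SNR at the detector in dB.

Noise floor: N = −174 + 10 log₁₀(B) + NF
10 log₁₀(3.64×10⁸) = 85.61 dB
N = −174 + 85.61 + 1.32 = −87.07 dBm
SNR = P_sig − N = −65.5 − (−87.07) = 21.57 dB → 21.6 dB

21.6 dB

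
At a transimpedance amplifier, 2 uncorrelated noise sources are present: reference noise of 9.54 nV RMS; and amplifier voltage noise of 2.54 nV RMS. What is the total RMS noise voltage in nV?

Uncorrelated sources add in power (mean-square): V_tot = √(ΣV_i²)
V_tot = √[(9.54×10⁻⁹)² + (2.54×10⁻⁹)²] = 9.87×10⁻⁹ V = 9.87 nV

9.87 nV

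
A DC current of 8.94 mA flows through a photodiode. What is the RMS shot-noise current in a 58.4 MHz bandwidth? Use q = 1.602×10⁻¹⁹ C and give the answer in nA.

I_n = √(2qI·B)
2qI·B = 2 × 1.602×10⁻¹⁹ × 8.94×10⁻³ × 5.84×10⁷ = 1.67×10⁻¹³ A²
I_n = √(1.67×10⁻¹³) = 4.09×10⁻⁷ A = 409 nA

409 nA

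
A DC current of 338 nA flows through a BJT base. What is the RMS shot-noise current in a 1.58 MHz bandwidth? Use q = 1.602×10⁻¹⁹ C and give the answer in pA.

414 pA

I_n = √(2qI·B)
2qI·B = 2 × 1.602×10⁻¹⁹ × 3.38×10⁻⁷ × 1.58×10⁶ = 1.71×10⁻¹⁹ A²
I_n = √(1.71×10⁻¹⁹) = 4.14×10⁻¹⁰ A = 414 pA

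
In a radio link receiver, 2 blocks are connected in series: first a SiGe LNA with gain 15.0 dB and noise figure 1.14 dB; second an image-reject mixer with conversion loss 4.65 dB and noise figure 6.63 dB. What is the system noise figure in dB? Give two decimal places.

1.50 dB

Convert to linear (a loss of L dB is a gain of −L dB): F_i = 10^(NF_i/10), G_i = 10^(G_i,dB/10)
  Stage 1: F_1 = 10^(1.14/10) = 1.300, G_1 = 10^(15.0/10) = 31.62
  Stage 2: F_2 = 10^(6.63/10) = 4.603, G_2 = 10^(−4.65/10) = 0.3428
Friis cascade:
  F = 1.300 + (4.603 − 1)/31.62 = 1.414
NF = 10 log₁₀(1.414) = 1.50 dB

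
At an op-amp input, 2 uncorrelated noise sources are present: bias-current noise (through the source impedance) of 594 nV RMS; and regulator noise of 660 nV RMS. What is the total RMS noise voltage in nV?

888 nV

Uncorrelated sources add in power (mean-square): V_tot = √(ΣV_i²)
V_tot = √[(5.94×10⁻⁷)² + (6.60×10⁻⁷)²] = 8.88×10⁻⁷ V = 888 nV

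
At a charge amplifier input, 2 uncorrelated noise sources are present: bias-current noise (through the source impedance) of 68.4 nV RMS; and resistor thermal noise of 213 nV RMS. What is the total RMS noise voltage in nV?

224 nV

Uncorrelated sources add in power (mean-square): V_tot = √(ΣV_i²)
V_tot = √[(6.84×10⁻⁸)² + (2.13×10⁻⁷)²] = 2.24×10⁻⁷ V = 224 nV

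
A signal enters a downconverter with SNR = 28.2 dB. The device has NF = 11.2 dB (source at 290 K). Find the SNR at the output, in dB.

By definition F = SNR_in/SNR_out, so in dB: SNR_out = SNR_in − NF
SNR_out = 28.2 − 11.2 = 17.0 dB

17.0 dB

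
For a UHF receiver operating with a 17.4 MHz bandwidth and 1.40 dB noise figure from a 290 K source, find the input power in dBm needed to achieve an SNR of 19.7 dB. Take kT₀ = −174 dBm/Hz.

Sensitivity = −174 + 10 log₁₀(B) + NF + SNR_min
= −174 + 72.41 + 1.40 + 19.7
= −80.49 dBm → −80.5 dBm

−80.5 dBm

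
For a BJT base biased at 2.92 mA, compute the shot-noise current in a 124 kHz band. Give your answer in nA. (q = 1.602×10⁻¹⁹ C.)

10.8 nA

I_n = √(2qI·B)
2qI·B = 2 × 1.602×10⁻¹⁹ × 2.92×10⁻³ × 1.24×10⁵ = 1.16×10⁻¹⁶ A²
I_n = √(1.16×10⁻¹⁶) = 1.08×10⁻⁸ A = 10.8 nA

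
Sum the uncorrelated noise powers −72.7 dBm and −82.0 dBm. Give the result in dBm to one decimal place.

−72.2 dBm

Convert to linear, add, convert back:
P₁ = 5.37×10⁻¹¹ W, P₂ = 6.31×10⁻¹² W
P_tot = 6.00×10⁻¹¹ W → 10 log₁₀(P_tot / 10⁻³) = −72.2 dBm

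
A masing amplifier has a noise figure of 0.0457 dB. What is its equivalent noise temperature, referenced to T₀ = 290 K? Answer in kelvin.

3.07 K

F = 10^(0.0457/10) = 1.01058
T_e = (F − 1)·T₀ = (1.01058 − 1) × 290 = 3.07 K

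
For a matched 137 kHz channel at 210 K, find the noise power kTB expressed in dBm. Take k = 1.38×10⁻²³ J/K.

−124.0 dBm

P_n = kTB = 1.38×10⁻²³ × 210 × 1.37×10⁵ = 3.97×10⁻¹⁶ W
In dBm: 10 log₁₀(3.97×10⁻¹⁶ / 10⁻³) = −124.0 dBm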